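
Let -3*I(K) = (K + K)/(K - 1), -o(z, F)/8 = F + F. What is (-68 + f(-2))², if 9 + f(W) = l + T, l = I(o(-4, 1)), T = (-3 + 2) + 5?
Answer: 14100025/2601 ≈ 5421.0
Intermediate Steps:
o(z, F) = -16*F (o(z, F) = -8*(F + F) = -16*F)
T = 4 (T = -1 + 5 = 4)
I(K) = -2*K/(3*(-1 + K)) (I(K) = -(K + K)/(3*(K - 1)) = -2*K/(3*(-1 + K)))
l = -32/51 (l = -2*(-16*1)/(-3 + 3*(-16*1)) = -2*(-16)/(-3 + 3*(-16)) = -2*(-16)/(-3 - 48) = -2*(-16)/(-51) = -2*(-16)*(-1/51) = -32/51 ≈ -0.62745)
f(W) = -287/51 (f(W) = -9 + (-32/51 + 4) = -9 + 172/51 = -287/51)
(-68 + f(-2))² = (-68 - 287/51)² = (-3755/51)² = 14100025/2601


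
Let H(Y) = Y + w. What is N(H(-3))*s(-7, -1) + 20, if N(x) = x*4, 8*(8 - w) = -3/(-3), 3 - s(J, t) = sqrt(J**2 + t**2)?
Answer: 157/2 - 195*sqrt(2)/2 ≈ -59.386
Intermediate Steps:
s(J, t) = 3 - sqrt(J**2 + t**2)
w = 63/8 (w = 8 - (-3)*1/(-3)/8 = 8 - (-3)*1*(-1/3)/8 = 8 - (-3)*(-1)/(8*3) = 8 - 1/8*1 = 8 - 1/8 = 63/8 ≈ 7.8750)
H(Y) = 63/8 + Y (H(Y) = Y + 63/8 = 63/8 + Y)
N(x) = 4*x
N(H(-3))*s(-7, -1) + 20 = (4*(63/8 - 3))*(3 - sqrt((-7)**2 + (-1)**2)) + 20 = (4*(39/8))*(3 - sqrt(49 + 1)) + 20 = 39*(3 - sqrt(50))/2 + 20 = 39*(3 - 5*sqrt(2))/2 + 20 = (117/2 - 195*sqrt(2)/2) + 20 = 157/2 - 195*sqrt(2)/2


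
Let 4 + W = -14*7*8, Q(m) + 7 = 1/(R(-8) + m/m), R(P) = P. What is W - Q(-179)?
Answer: -5466/7 ≈ -780.86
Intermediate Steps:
Q(m) = -50/7 (Q(m) = -7 + 1/(-8 + m/m) = -7 + 1/(-8 + 1) = -7 + 1/(-7) = -7 - 1/7 = -50/7)
W = -788 (W = -4 - 14*7*8 = -4 - 98*8 = -4 - 784 = -788)
W - Q(-179) = -788 - 1*(-50/7) = -788 + 50/7 = -5466/7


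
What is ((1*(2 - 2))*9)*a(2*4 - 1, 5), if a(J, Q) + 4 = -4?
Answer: 0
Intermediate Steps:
a(J, Q) = -8 (a(J, Q) = -4 - 4 = -8)
((1*(2 - 2))*9)*a(2*4 - 1, 5) = ((1*(2 - 2))*9)*(-8) = ((1*0)*9)*(-8) = (0*9)*(-8) = 0*(-8) = 0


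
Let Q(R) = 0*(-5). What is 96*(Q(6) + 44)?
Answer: 4224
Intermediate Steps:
Q(R) = 0
96*(Q(6) + 44) = 96*(0 + 44) = 96*44 = 4224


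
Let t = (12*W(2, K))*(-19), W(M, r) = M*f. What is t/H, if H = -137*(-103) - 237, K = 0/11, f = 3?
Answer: -684/6937 ≈ -0.098602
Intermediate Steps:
K = 0 (K = 0*(1/11) = 0)
W(M, r) = 3*M (W(M, r) = M*3 = 3*M)
H = 13874 (H = 14111 - 237 = 13874)
t = -1368 (t = (12*(3*2))*(-19) = (12*6)*(-19) = 72*(-19) = -1368)
t/H = -1368/13874 = -1368*1/13874 = -684/6937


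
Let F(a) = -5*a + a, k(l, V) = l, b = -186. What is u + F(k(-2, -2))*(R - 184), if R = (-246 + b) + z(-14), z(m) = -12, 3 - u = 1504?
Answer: -6525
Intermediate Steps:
u = -1501 (u = 3 - 1*1504 = 3 - 1504 = -1501)
R = -444 (R = (-246 - 186) - 12 = -432 - 12 = -444)
F(a) = -4*a
u + F(k(-2, -2))*(R - 184) = -1501 + (-4*(-2))*(-444 - 184) = -1501 + 8*(-628) = -1501 - 5024 = -6525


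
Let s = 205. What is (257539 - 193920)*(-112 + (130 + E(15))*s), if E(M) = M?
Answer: 1883949447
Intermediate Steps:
(257539 - 193920)*(-112 + (130 + E(15))*s) = (257539 - 193920)*(-112 + (130 + 15)*205) = 63619*(-112 + 145*205) = 63619*(-112 + 29725) = 63619*29613 = 1883949447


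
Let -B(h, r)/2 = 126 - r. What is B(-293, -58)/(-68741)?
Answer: 368/68741 ≈ 0.0053534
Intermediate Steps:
B(h, r) = -252 + 2*r (B(h, r) = -2*(126 - r) = -252 + 2*r)
B(-293, -58)/(-68741) = (-252 + 2*(-58))/(-68741) = (-252 - 116)*(-1/68741) = -368*(-1/68741) = 368/68741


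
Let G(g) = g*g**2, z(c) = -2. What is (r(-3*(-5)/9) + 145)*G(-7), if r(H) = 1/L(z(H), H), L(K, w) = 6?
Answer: -298753/6 ≈ -49792.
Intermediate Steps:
G(g) = g**3
r(H) = 1/6
(r(-3*(-5)/9) + 145)*G(-7) = (1/6 + 145)*(-7)**3 = (871/6)*(-343) = -298753/6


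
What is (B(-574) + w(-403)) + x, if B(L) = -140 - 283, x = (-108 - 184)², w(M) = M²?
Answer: 247250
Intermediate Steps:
x = 85264 (x = (-292)² = 85264)
B(L) = -423
(B(-574) + w(-403)) + x = (-423 + (-403)²) + 85264 = (-423 + 162409) + 85264 = 161986 + 85264 = 247250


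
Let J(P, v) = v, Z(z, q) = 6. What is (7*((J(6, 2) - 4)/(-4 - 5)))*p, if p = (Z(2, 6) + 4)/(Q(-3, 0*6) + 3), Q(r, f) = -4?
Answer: -140/9 ≈ -15.556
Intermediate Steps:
p = -10 (p = (6 + 4)/(-4 + 3) = 10/(-1) = 10*(-1) = -10)
(7*((J(6, 2) - 4)/(-4 - 5)))*p = (7*((2 - 4)/(-4 - 5)))*(-10) = (7*(-2/(-9)))*(-10) = (7*(-2*(-⅑)))*(-10) = (7*(2/9))*(-10) = (14/9)*(-10) = -140/9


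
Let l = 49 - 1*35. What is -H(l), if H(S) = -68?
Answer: 68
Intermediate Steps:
l = 14 (l = 49 - 35 = 14)
-H(l) = -1*(-68) = 68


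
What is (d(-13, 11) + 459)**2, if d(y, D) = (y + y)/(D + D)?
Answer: 25361296/121 ≈ 2.0960e+5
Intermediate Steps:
d(y, D) = y/D (d(y, D) = (2*y)/((2*D)) = (2*y)*(1/(2*D)) = y/D)
(d(-13, 11) + 459)**2 = (-13/11 + 459)**2 = (5036/11)**2 = 25361296/121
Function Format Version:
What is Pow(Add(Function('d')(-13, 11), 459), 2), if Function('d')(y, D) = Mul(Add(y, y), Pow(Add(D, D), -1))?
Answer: Rational(25361296, 121) ≈ 2.0960e+5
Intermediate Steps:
Function('d')(y, D) = Mul(y, Pow(D, -1)) (Function('d')(y, D) = Mul(Mul(2, y), Pow(Mul(2, D), -1)) = Mul(Mul(2, y), Mul(Rational(1, 2), Pow(D, -1))) = Mul(y, Pow(D, -1)))
Pow(Add(Function('d')(-13, 11), 459), 2) = Pow(Add(Mul(-13, Pow(11, -1)), 459), 2) = Pow(Add(Mul(-13, Rational(1, 11)), 459), 2) = Pow(Add(Rational(-13, 11), 459), 2) = Pow(Rational(5036, 11), 2) = Rational(25361296, 121)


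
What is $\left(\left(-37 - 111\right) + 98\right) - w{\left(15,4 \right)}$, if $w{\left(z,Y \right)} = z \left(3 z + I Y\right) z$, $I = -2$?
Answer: $-8375$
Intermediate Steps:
$w{\left(z,Y \right)} = z^{2} \left(- 2 Y + 3 z\right)$ ($w{\left(z,Y \right)} = z \left(3 z - 2 Y\right) z = z \left(- 2 Y + 3 z\right) z = z^{2} \left(- 2 Y + 3 z\right)$)
$\left(\left(-37 - 111\right) + 98\right) - w{\left(15,4 \right)} = \left(\left(-37 - 111\right) + 98\right) - 15^{2} \left(\left(-2\right) 4 + 3 \cdot 15\right) = \left(-148 + 98\right) - 225 \left(-8 + 45\right) = -50 - 225 \cdot 37 = -50 - 8325 = -8375$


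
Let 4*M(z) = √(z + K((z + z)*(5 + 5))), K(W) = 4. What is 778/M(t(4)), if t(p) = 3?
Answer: 3112*√7/7 ≈ 1176.2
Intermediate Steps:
M(z) = √(4 + z)/4 (M(z) = √(z + 4)/4 = √(4 + z)/4)
778/M(t(4)) = 778/((√(4 + 3)/4)) = 778/((√7/4)) = 778*(4*√7/7) = 3112*√7/7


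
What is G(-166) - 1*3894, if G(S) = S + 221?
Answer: -3839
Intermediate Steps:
G(S) = 221 + S
G(-166) - 1*3894 = (221 - 166) - 1*3894 = 55 - 3894 = -3839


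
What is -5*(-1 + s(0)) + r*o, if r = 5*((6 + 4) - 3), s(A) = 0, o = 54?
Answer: 1895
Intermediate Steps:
r = 35 (r = 5*(10 - 3) = 5*7 = 35)
-5*(-1 + s(0)) + r*o = -5*(-1 + 0) + 35*54 = -5*(-1) + 1890 = 5 + 1890 = 1895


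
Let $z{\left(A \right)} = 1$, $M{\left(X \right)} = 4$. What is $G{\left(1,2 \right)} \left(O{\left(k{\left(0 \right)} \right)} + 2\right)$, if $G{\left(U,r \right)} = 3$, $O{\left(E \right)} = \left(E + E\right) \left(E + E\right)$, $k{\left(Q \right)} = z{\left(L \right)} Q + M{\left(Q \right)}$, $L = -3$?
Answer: $198$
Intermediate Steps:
$k{\left(Q \right)} = 4 + Q$ ($k{\left(Q \right)} = 1 Q + 4 = Q + 4 = 4 + Q$)
$O{\left(E \right)} = 4 E^{2}$ ($O{\left(E \right)} = 2 E 2 E = 4 E^{2}$)
$G{\left(1,2 \right)} \left(O{\left(k{\left(0 \right)} \right)} + 2\right) = 3 \left(4 \left(4 + 0\right)^{2} + 2\right) = 3 \left(4 \cdot 4^{2} + 2\right) = 3 \left(4 \cdot 16 + 2\right) = 3 \left(64 + 2\right) = 3 \cdot 66 = 198$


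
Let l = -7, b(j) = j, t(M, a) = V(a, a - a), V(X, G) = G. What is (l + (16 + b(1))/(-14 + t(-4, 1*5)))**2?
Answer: 13225/196 ≈ 67.474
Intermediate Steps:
t(M, a) = 0 (t(M, a) = a - a = 0)
(l + (16 + b(1))/(-14 + t(-4, 1*5)))**2 = (-7 + (16 + 1)/(-14 + 0))**2 = (-7 + 17/(-14))**2 = (-7 + 17*(-1/14))**2 = (-7 - 17/14)**2 = (-115/14)**2 = 13225/196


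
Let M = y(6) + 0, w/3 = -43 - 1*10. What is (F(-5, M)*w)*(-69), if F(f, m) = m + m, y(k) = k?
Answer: 131652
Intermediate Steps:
w = -159 (w = 3*(-43 - 1*10) = 3*(-43 - 10) = 3*(-53) = -159)
M = 6 (M = 6 + 0 = 6)
F(f, m) = 2*m
(F(-5, M)*w)*(-69) = ((2*6)*(-159))*(-69) = (12*(-159))*(-69) = -1908*(-69) = 131652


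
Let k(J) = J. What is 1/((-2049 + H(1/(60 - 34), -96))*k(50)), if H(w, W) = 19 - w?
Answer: -13/1319525 ≈ -9.8520e-6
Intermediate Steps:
1/((-2049 + H(1/(60 - 34), -96))*k(50)) = 1/(-2049 + (19 - 1/(60 - 34))*50) = (1/50)/(-2049 + (19 - 1/26)) = (1/50)/(-2049 + 493/26) = (1/50)/(-52781/26) = -26/52781*1/50 = -13/1319525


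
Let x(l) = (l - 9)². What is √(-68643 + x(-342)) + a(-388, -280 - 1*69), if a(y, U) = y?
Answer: -388 + 3*√6062 ≈ -154.42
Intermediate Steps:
x(l) = (-9 + l)²
√(-68643 + x(-342)) + a(-388, -280 - 1*69) = √(-68643 + (-9 - 342)²) - 388 = √(-68643 + (-351)²) - 388 = √(-68643 + 123201) - 388 = √54558 - 388 = 3*√6062 - 388 = -388 + 3*√6062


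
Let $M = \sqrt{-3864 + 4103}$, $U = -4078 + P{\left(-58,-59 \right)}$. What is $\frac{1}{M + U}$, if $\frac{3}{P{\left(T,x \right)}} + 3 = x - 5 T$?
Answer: $- \frac{23554452}{96053364865} - \frac{5776 \sqrt{239}}{96053364865} \approx -0.00024615$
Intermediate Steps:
$P{\left(T,x \right)} = \frac{3}{-3 + x - 5 T}$ ($P{\left(T,x \right)} = \frac{3}{-3 - \left(- x + 5 T\right)} = \frac{3}{-3 + x - 5 T}$)
$U = - \frac{309927}{76}$ ($U = -4078 + \frac{3}{-3 - 59 - -290} = -4078 + \frac{3}{-3 - 59 + 290} = -4078 + \frac{3}{228} = -4078 + 3 \cdot \frac{1}{228} = -4078 + \frac{1}{76} = - \frac{309927}{76} \approx -4078.0$)
$M = \sqrt{239} \approx 15.46$
$\frac{1}{M + U} = \frac{1}{\sqrt{239} - \frac{309927}{76}} = \frac{1}{- \frac{309927}{76} + \sqrt{239}}$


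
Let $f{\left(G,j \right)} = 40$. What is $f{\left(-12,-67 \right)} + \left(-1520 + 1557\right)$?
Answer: $77$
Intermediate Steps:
$f{\left(-12,-67 \right)} + \left(-1520 + 1557\right) = 40 + \left(-1520 + 1557\right) = 40 + 37 = 77$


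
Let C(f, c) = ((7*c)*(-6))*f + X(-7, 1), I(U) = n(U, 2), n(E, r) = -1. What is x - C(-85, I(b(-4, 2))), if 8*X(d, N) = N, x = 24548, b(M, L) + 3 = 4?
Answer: 224943/8 ≈ 28118.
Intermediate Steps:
b(M, L) = 1 (b(M, L) = -3 + 4 = 1)
X(d, N) = N/8
I(U) = -1
C(f, c) = ⅛ - 42*c*f (C(f, c) = ((7*c)*(-6))*f + (⅛)*1 = (-42*c)*f + ⅛ = -42*c*f + ⅛ = ⅛ - 42*c*f)
x - C(-85, I(b(-4, 2))) = 24548 - (⅛ - 42*(-1)*(-85)) = 24548 - (⅛ - 3570) = 24548 - 1*(-28559/8) = 24548 + 28559/8 = 224943/8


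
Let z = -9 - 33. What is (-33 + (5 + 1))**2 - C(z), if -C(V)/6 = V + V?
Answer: 225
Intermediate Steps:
z = -42
C(V) = -12*V (C(V) = -6*(V + V) = -12*V)
(-33 + (5 + 1))**2 - C(z) = (-33 + (5 + 1))**2 - (-12)*(-42) = (-33 + 6)**2 - 1*504 = (-27)**2 - 504 = 729 - 504 = 225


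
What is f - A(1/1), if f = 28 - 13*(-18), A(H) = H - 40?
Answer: 301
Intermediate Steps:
A(H) = -40 + H
f = 262 (f = 28 + 234 = 262)
f - A(1/1) = 262 - (-40 + 1/1) = 262 - (-40 + 1) = 262 - 1*(-39) = 262 + 39 = 301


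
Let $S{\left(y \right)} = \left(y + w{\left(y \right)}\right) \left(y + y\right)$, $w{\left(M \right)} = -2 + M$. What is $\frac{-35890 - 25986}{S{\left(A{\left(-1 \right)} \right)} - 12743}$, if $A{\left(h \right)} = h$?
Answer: $\frac{61876}{12735} \approx 4.8587$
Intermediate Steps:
$S{\left(y \right)} = 2 y \left(-2 + 2 y\right)$ ($S{\left(y \right)} = \left(y + \left(-2 + y\right)\right) \left(y + y\right) = \left(-2 + 2 y\right) 2 y = 2 y \left(-2 + 2 y\right)$)
$\frac{-35890 - 25986}{S{\left(A{\left(-1 \right)} \right)} - 12743} = \frac{-35890 - 25986}{4 \left(-1\right) \left(-1 - 1\right) - 12743} = - \frac{61876}{4 \left(-1\right) \left(-2\right) - 12743} = - \frac{61876}{8 - 12743} = - \frac{61876}{-12735} = \left(-61876\right) \left(- \frac{1}{12735}\right) = \frac{61876}{12735}$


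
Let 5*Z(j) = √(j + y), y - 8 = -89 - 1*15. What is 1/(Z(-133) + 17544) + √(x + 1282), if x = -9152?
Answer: 438600/7694798629 + I*√7870 - 5*I*√229/7694798629 ≈ 5.7e-5 + 88.713*I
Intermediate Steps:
y = -96 (y = 8 + (-89 - 1*15) = 8 + (-89 - 15) = 8 - 104 = -96)
Z(j) = √(-96 + j)/5 (Z(j) = √(j - 96)/5 = √(-96 + j)/5)
1/(Z(-133) + 17544) + √(x + 1282) = 1/(√(-96 - 133)/5 + 17544) + √(-9152 + 1282) = 1/(√(-229)/5 + 17544) + √(-7870) = 1/((I*√229)/5 + 17544) + I*√7870 = 1/(I*√229/5 + 17544) + I*√7870 = 1/(17544 + I*√229/5) + I*√7870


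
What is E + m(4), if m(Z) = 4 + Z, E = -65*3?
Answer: -187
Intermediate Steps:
E = -195
E + m(4) = -195 + (4 + 4) = -195 + 8 = -187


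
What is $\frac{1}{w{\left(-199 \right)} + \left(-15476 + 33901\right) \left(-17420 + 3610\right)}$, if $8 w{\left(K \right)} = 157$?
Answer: $- \frac{8}{2035593843} \approx -3.9301 \cdot 10^{-9}$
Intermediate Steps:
$w{\left(K \right)} = \frac{157}{8}$ ($w{\left(K \right)} = \frac{1}{8} \cdot 157 = \frac{157}{8}$)
$\frac{1}{w{\left(-199 \right)} + \left(-15476 + 33901\right) \left(-17420 + 3610\right)} = \frac{1}{\frac{157}{8} + \left(-15476 + 33901\right) \left(-17420 + 3610\right)} = \frac{1}{\frac{157}{8} + 18425 \left(-13810\right)} = \frac{1}{\frac{157}{8} - 254449250} = \frac{1}{- \frac{2035593843}{8}} = - \frac{8}{2035593843}$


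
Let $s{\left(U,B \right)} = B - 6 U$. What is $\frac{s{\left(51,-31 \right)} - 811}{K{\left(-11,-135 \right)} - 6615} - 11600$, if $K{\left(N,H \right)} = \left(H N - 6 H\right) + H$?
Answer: $- \frac{51676852}{4455} \approx -11600.0$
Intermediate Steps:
$K{\left(N,H \right)} = - 5 H + H N$ ($K{\left(N,H \right)} = \left(- 6 H + H N\right) + H = - 5 H + H N$)
$\frac{s{\left(51,-31 \right)} - 811}{K{\left(-11,-135 \right)} - 6615} - 11600 = \frac{\left(-31 - 306\right) - 811}{- 135 \left(-5 - 11\right) - 6615} - 11600 = \frac{\left(-31 - 306\right) - 811}{\left(-135\right) \left(-16\right) - 6615} - 11600 = \frac{-337 - 811}{2160 - 6615} - 11600 = - \frac{1148}{-4455} - 11600 = \left(-1148\right) \left(- \frac{1}{4455}\right) - 11600 = \frac{1148}{4455} - 11600 = - \frac{51676852}{4455}$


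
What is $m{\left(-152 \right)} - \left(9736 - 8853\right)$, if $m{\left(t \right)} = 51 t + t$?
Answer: $-8787$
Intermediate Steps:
$m{\left(t \right)} = 52 t$
$m{\left(-152 \right)} - \left(9736 - 8853\right) = 52 \left(-152\right) - \left(9736 - 8853\right) = -7904 - 883 = -8787$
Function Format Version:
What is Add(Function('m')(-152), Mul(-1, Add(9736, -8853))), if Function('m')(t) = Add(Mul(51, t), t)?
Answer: -8787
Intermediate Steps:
Function('m')(t) = Mul(52, t)
Add(Function('m')(-152), Mul(-1, Add(9736, -8853))) = Add(Mul(52, -152), Mul(-1, Add(9736, -8853))) = Add(-7904, Mul(-1, 883)) = Add(-7904, -883) = -8787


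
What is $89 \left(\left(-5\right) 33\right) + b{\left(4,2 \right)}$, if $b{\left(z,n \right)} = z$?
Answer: $-14681$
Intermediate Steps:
$89 \left(\left(-5\right) 33\right) + b{\left(4,2 \right)} = 89 \left(\left(-5\right) 33\right) + 4 = 89 \left(-165\right) + 4 = -14685 + 4 = -14681$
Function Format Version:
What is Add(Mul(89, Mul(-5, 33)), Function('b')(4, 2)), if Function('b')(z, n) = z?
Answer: -14681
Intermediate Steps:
Add(Mul(89, Mul(-5, 33)), Function('b')(4, 2)) = Add(Mul(89, Mul(-5, 33)), 4) = Add(Mul(89, -165), 4) = Add(-14685, 4) = -14681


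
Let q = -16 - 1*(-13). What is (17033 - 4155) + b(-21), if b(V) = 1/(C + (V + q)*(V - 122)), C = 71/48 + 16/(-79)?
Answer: 167658492622/13018985 ≈ 12878.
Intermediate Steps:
C = 4841/3792 (C = 71*(1/48) + 16*(-1/79) = 71/48 - 16/79 = 4841/3792 ≈ 1.2766)
q = -3 (q = -16 + 13 = -3)
b(V) = 1/(4841/3792 + (-122 + V)*(-3 + V)) (b(V) = 1/(4841/3792 + (V - 3)*(V - 122)) = 1/(4841/3792 + (-3 + V)*(-122 + V)) = 1/(4841/3792 + (-122 + V)*(-3 + V)))
(17033 - 4155) + b(-21) = (17033 - 4155) + 3792/(1392713 - 474000*(-21) + 3792*(-21)²) = 12878 + 3792/(1392713 + 9954000 + 3792*441) = 12878 + 3792/(1392713 + 9954000 + 1672272) = 12878 + 3792/13018985 = 167658492622/13018985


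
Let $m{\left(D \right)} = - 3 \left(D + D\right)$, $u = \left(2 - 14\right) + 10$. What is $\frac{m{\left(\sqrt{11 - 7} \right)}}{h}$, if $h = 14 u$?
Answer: $\frac{3}{7} \approx 0.42857$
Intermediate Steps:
$u = -2$ ($u = -12 + 10 = -2$)
$m{\left(D \right)} = - 6 D$ ($m{\left(D \right)} = - 3 \cdot 2 D = - 6 D$)
$h = -28$ ($h = 14 \left(-2\right) = -28$)
$\frac{m{\left(\sqrt{11 - 7} \right)}}{h} = \frac{\left(-6\right) \sqrt{11 - 7}}{-28} = - 6 \sqrt{4} \left(- \frac{1}{28}\right) = \left(-6\right) 2 \left(- \frac{1}{28}\right) = \left(-12\right) \left(- \frac{1}{28}\right) = \frac{3}{7}$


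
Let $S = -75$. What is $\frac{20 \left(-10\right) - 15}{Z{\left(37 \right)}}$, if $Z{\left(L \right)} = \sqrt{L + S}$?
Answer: $\frac{215 i \sqrt{38}}{38} \approx 34.878 i$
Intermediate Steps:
$Z{\left(L \right)} = \sqrt{-75 + L}$ ($Z{\left(L \right)} = \sqrt{L - 75} = \sqrt{-75 + L}$)
$\frac{20 \left(-10\right) - 15}{Z{\left(37 \right)}} = \frac{20 \left(-10\right) - 15}{\sqrt{-75 + 37}} = \frac{-200 - 15}{\sqrt{-38}} = - \frac{215}{i \sqrt{38}} = - 215 \left(- \frac{i \sqrt{38}}{38}\right) = \frac{215 i \sqrt{38}}{38}$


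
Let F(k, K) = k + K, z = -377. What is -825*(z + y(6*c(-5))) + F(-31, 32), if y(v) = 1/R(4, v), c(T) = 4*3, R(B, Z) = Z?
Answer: 7464349/24 ≈ 3.1101e+5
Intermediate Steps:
c(T) = 12
y(v) = 1/v
F(k, K) = K + k
-825*(z + y(6*c(-5))) + F(-31, 32) = -825*(-377 + 1/(6*12)) + (32 - 31) = -825*(-377 + 1/72) + 1 = -825*(-27143/72) + 1 = 7464325/24 + 1 = 7464349/24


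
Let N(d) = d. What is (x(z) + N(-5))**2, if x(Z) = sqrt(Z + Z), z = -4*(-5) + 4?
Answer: 73 - 40*sqrt(3) ≈ 3.7180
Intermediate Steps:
z = 24 (z = 20 + 4 = 24)
x(Z) = sqrt(2)*sqrt(Z) (x(Z) = sqrt(2*Z) = sqrt(2)*sqrt(Z))
(x(z) + N(-5))**2 = (sqrt(2)*sqrt(24) - 5)**2 = (sqrt(2)*(2*sqrt(6)) - 5)**2 = (4*sqrt(3) - 5)**2 = (-5 + 4*sqrt(3))**2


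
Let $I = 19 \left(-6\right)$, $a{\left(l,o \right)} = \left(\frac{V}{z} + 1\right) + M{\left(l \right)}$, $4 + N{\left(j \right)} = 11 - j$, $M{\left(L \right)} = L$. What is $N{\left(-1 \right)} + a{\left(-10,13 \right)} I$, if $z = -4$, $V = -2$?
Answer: $977$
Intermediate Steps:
$N{\left(j \right)} = 7 - j$ ($N{\left(j \right)} = -4 - \left(-11 + j\right) = 7 - j$)
$a{\left(l,o \right)} = \frac{3}{2} + l$ ($a{\left(l,o \right)} = \left(- \frac{2}{-4} + 1\right) + l = \left(\left(-2\right) \left(- \frac{1}{4}\right) + 1\right) + l = \left(\frac{1}{2} + 1\right) + l = \frac{3}{2} + l$)
$I = -114$
$N{\left(-1 \right)} + a{\left(-10,13 \right)} I = \left(7 - -1\right) + \left(\frac{3}{2} - 10\right) \left(-114\right) = \left(7 + 1\right) - -969 = 8 + 969 = 977$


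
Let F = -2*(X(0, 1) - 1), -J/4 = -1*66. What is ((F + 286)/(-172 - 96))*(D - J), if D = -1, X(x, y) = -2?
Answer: 19345/67 ≈ 288.73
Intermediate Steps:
J = 264 (J = -(-4)*66 = -4*(-66) = 264)
F = 6 (F = -2*(-2 - 1) = -2*(-3) = 6)
((F + 286)/(-172 - 96))*(D - J) = ((6 + 286)/(-172 - 96))*(-1 - 1*264) = (292/(-268))*(-1 - 264) = (292*(-1/268))*(-265) = -73/67*(-265) = 19345/67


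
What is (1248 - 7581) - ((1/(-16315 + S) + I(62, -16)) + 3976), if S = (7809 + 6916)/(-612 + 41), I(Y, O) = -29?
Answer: -95918464629/9330590 ≈ -10280.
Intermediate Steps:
S = -14725/571 (S = 14725/(-571) = 14725*(-1/571) = -14725/571 ≈ -25.788)
(1248 - 7581) - ((1/(-16315 + S) + I(62, -16)) + 3976) = (1248 - 7581) - ((1/(-16315 - 14725/571) - 29) + 3976) = -6333 - ((1/(-9330590/571) - 29) + 3976) = -6333 - ((-571/9330590 - 29) + 3976) = -6333 - (-270587681/9330590 + 3976) = -6333 - 1*36827838159/9330590 = -6333 - 36827838159/9330590 = -95918464629/9330590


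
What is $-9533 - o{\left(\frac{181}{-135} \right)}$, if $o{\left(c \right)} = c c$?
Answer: $- \frac{173771686}{18225} \approx -9534.8$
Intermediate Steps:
$o{\left(c \right)} = c^{2}$
$-9533 - o{\left(\frac{181}{-135} \right)} = -9533 - \left(\frac{181}{-135}\right)^{2} = -9533 - \left(181 \left(- \frac{1}{135}\right)\right)^{2} = -9533 - \left(- \frac{181}{135}\right)^{2} = -9533 - \frac{32761}{18225} = - \frac{173771686}{18225}$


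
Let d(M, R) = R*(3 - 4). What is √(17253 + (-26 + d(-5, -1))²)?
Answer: √17878 ≈ 133.71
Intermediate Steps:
d(M, R) = -R (d(M, R) = R*(-1) = -R)
√(17253 + (-26 + d(-5, -1))²) = √(17253 + (-26 - 1*(-1))²) = √(17253 + (-26 + 1)²) = √(17253 + (-25)²) = √(17253 + 625) = √17878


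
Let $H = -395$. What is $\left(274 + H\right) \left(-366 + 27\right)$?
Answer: $41019$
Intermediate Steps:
$\left(274 + H\right) \left(-366 + 27\right) = \left(274 - 395\right) \left(-366 + 27\right) = \left(-121\right) \left(-339\right) = 41019$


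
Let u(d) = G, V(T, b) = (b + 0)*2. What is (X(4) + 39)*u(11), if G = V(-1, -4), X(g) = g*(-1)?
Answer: -280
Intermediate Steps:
X(g) = -g
V(T, b) = 2*b (V(T, b) = b*2 = 2*b)
G = -8 (G = 2*(-4) = -8)
u(d) = -8
(X(4) + 39)*u(11) = (-1*4 + 39)*(-8) = (-4 + 39)*(-8) = 35*(-8) = -280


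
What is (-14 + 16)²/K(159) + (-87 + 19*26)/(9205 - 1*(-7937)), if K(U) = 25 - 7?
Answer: 12649/51426 ≈ 0.24597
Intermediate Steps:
K(U) = 18
(-14 + 16)²/K(159) + (-87 + 19*26)/(9205 - 1*(-7937)) = (-14 + 16)²/18 + (-87 + 19*26)/(9205 - 1*(-7937)) = 2²*(1/18) + (-87 + 494)/(9205 + 7937) = 4*(1/18) + 407/17142 = 2/9 + 407*(1/17142) = 2/9 + 407/17142 = 12649/51426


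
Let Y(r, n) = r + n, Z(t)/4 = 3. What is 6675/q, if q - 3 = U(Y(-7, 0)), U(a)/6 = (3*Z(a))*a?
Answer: -2225/503 ≈ -4.4235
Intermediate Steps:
Z(t) = 12 (Z(t) = 4*3 = 12)
Y(r, n) = n + r
U(a) = 216*a (U(a) = 6*((3*12)*a) = 6*(36*a) = 216*a)
q = -1509 (q = 3 + 216*(0 - 7) = 3 + 216*(-7) = 3 - 1512 = -1509)
6675/q = 6675/(-1509) = 6675*(-1/1509) = -2225/503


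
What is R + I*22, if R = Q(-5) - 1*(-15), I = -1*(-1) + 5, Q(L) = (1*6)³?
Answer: 363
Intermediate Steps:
Q(L) = 216 (Q(L) = 6³ = 216)
I = 6 (I = 1 + 5 = 6)
R = 231 (R = 216 - 1*(-15) = 216 + 15 = 231)
R + I*22 = 231 + 6*22 = 231 + 132 = 363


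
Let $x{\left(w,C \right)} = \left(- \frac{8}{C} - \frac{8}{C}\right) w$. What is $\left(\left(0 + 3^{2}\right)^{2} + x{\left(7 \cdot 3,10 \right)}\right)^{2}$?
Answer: $\frac{56169}{25} \approx 2246.8$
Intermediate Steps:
$x{\left(w,C \right)} = - \frac{16 w}{C}$ ($x{\left(w,C \right)} = - \frac{16}{C} w = - \frac{16 w}{C}$)
$\left(\left(0 + 3^{2}\right)^{2} + x{\left(7 \cdot 3,10 \right)}\right)^{2} = \left(\left(0 + 3^{2}\right)^{2} - \frac{16 \cdot 7 \cdot 3}{10}\right)^{2} = \left(\left(0 + 9\right)^{2} - 336 \cdot \frac{1}{10}\right)^{2} = \left(9^{2} - \frac{168}{5}\right)^{2} = \left(81 - \frac{168}{5}\right)^{2} = \left(\frac{237}{5}\right)^{2} = \frac{56169}{25}$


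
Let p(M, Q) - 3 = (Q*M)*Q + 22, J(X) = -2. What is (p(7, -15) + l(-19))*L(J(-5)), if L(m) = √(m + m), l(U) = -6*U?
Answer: 3428*I ≈ 3428.0*I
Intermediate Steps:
p(M, Q) = 25 + M*Q² (p(M, Q) = 3 + ((Q*M)*Q + 22) = 3 + ((M*Q)*Q + 22) = 3 + (M*Q² + 22) = 3 + (22 + M*Q²) = 25 + M*Q²)
L(m) = √2*√m (L(m) = √(2*m) = √2*√m)
(p(7, -15) + l(-19))*L(J(-5)) = ((25 + 7*(-15)²) - 6*(-19))*(√2*√(-2)) = ((25 + 7*225) + 114)*(√2*(I*√2)) = ((25 + 1575) + 114)*(2*I) = (1600 + 114)*(2*I) = 1714*(2*I) = 3428*I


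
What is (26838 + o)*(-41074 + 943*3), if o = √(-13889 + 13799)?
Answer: -1026419310 - 114735*I*√10 ≈ -1.0264e+9 - 3.6282e+5*I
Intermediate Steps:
o = 3*I*√10 (o = √(-90) = 3*I*√10 ≈ 9.4868*I)
(26838 + o)*(-41074 + 943*3) = (26838 + 3*I*√10)*(-41074 + 943*3) = (26838 + 3*I*√10)*(-41074 + 2829) = (26838 + 3*I*√10)*(-38245) = -1026419310 - 114735*I*√10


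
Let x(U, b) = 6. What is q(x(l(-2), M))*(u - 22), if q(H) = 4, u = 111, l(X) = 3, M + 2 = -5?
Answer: 356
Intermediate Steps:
M = -7 (M = -2 - 5 = -7)
q(x(l(-2), M))*(u - 22) = 4*(111 - 22) = 4*89 = 356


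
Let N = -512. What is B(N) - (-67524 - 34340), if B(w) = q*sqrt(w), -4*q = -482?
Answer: 101864 + 1928*I*sqrt(2) ≈ 1.0186e+5 + 2726.6*I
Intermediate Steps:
q = 241/2 (q = -1/4*(-482) = 241/2 ≈ 120.50)
B(w) = 241*sqrt(w)/2
B(N) - (-67524 - 34340) = 241*sqrt(-512)/2 - (-67524 - 34340) = 241*(16*I*sqrt(2))/2 - 1*(-101864) = 1928*I*sqrt(2) + 101864 = 101864 + 1928*I*sqrt(2)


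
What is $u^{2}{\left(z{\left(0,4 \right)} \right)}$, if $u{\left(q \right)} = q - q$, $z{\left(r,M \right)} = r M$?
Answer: $0$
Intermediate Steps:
$z{\left(r,M \right)} = M r$
$u{\left(q \right)} = 0$
$u^{2}{\left(z{\left(0,4 \right)} \right)} = 0^{2} = 0$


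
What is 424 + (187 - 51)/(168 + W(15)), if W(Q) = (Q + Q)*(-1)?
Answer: 29324/69 ≈ 424.99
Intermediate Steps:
W(Q) = -2*Q (W(Q) = (2*Q)*(-1) = -2*Q)
424 + (187 - 51)/(168 + W(15)) = 424 + (187 - 51)/(168 - 2*15) = 424 + 136/(168 - 30) = 424 + 136/138 = 424 + 136*(1/138) = 424 + 68/69 = 29324/69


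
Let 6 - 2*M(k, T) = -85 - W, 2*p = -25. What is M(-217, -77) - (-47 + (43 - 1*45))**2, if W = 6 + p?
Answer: -9435/4 ≈ -2358.8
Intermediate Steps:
p = -25/2 (p = (1/2)*(-25) = -25/2 ≈ -12.500)
W = -13/2 (W = 6 - 25/2 = -13/2 ≈ -6.5000)
M(k, T) = 169/4 (M(k, T) = 3 - (-85 - 1*(-13/2))/2 = 3 - (-85 + 13/2)/2 = 3 - 1/2*(-157/2) = 3 + 157/4 = 169/4)
M(-217, -77) - (-47 + (43 - 1*45))**2 = 169/4 - (-47 + (43 - 1*45))**2 = 169/4 - (-47 + (43 - 45))**2 = 169/4 - (-47 - 2)**2 = 169/4 - 1*(-49)**2 = 169/4 - 1*2401 = 169/4 - 2401 = -9435/4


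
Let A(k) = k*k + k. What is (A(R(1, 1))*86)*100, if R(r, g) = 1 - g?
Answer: 0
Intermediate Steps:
A(k) = k + k² (A(k) = k² + k = k + k²)
(A(R(1, 1))*86)*100 = (((1 - 1*1)*(1 + (1 - 1*1)))*86)*100 = (((1 - 1)*(1 + (1 - 1)))*86)*100 = ((0*(1 + 0))*86)*100 = ((0*1)*86)*100 = (0*86)*100 = 0*100 = 0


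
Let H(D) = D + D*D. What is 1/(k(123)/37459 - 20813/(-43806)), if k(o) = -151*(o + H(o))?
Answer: -1640928954/100921470583 ≈ -0.016259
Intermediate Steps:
H(D) = D + D²
k(o) = -151*o - 151*o*(1 + o) (k(o) = -151*(o + o*(1 + o)) = -151*o - 151*o*(1 + o))
1/(k(123)/37459 - 20813/(-43806)) = 1/((151*123*(-2 - 1*123))/37459 - 20813/(-43806)) = 1/((151*123*(-2 - 123))*(1/37459) - 20813*(-1/43806)) = 1/((151*123*(-125))*(1/37459) + 20813/43806) = 1/(-2321625*1/37459 + 20813/43806) = 1/(-2321625/37459 + 20813/43806) = 1/(-100921470583/1640928954) = -1640928954/100921470583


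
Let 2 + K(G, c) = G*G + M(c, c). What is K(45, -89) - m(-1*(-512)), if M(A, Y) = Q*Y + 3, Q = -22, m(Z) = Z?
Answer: 3472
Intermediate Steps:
M(A, Y) = 3 - 22*Y (M(A, Y) = -22*Y + 3 = 3 - 22*Y)
K(G, c) = 1 + G**2 - 22*c (K(G, c) = -2 + (G*G + (3 - 22*c)) = -2 + (G**2 + (3 - 22*c)) = -2 + (3 + G**2 - 22*c) = 1 + G**2 - 22*c)
K(45, -89) - m(-1*(-512)) = (1 + 45**2 - 22*(-89)) - (-1)*(-512) = (1 + 2025 + 1958) - 1*512 = 3984 - 512 = 3472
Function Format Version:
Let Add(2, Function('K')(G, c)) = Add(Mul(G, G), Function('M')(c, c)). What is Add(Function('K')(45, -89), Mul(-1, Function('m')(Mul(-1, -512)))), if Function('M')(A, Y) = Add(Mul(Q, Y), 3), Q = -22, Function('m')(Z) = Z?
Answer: 3472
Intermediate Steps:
Function('M')(A, Y) = Add(3, Mul(-22, Y)) (Function('M')(A, Y) = Add(Mul(-22, Y), 3) = Add(3, Mul(-22, Y)))
Function('K')(G, c) = Add(1, Pow(G, 2), Mul(-22, c)) (Function('K')(G, c) = Add(-2, Add(Mul(G, G), Add(3, Mul(-22, c)))) = Add(-2, Add(Pow(G, 2), Add(3, Mul(-22, c)))) = Add(-2, Add(3, Pow(G, 2), Mul(-22, c))) = Add(1, Pow(G, 2), Mul(-22, c)))
Add(Function('K')(45, -89), Mul(-1, Function('m')(Mul(-1, -512)))) = Add(Add(1, Pow(45, 2), Mul(-22, -89)), Mul(-1, Mul(-1, -512))) = Add(Add(1, 2025, 1958), Mul(-1, 512)) = Add(3984, -512) = 3472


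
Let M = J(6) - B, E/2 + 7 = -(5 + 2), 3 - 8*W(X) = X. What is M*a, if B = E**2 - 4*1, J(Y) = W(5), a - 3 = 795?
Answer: -1245279/2 ≈ -6.2264e+5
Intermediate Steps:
W(X) = 3/8 - X/8
a = 798 (a = 3 + 795 = 798)
J(Y) = -1/4 (J(Y) = 3/8 - 1/8*5 = 3/8 - 5/8 = -1/4)
E = -28 (E = -14 + 2*(-(5 + 2)) = -14 + 2*(-1*7) = -14 + 2*(-7) = -14 - 14 = -28)
B = 780 (B = (-28)**2 - 4*1 = 784 - 4 = 780)
M = -3121/4 (M = -1/4 - 1*780 = -1/4 - 780 = -3121/4 ≈ -780.25)
M*a = -3121/4*798 = -1245279/2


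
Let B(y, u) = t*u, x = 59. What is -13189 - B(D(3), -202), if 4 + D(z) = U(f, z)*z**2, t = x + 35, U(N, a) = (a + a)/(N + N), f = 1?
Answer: 5799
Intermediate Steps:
U(N, a) = a/N (U(N, a) = (2*a)/((2*N)) = (2*a)*(1/(2*N)) = a/N)
t = 94 (t = 59 + 35 = 94)
D(z) = -4 + z**3 (D(z) = -4 + (z/1)*z**2 = -4 + (z*1)*z**2 = -4 + z*z**2 = -4 + z**3)
B(y, u) = 94*u
-13189 - B(D(3), -202) = -13189 - 94*(-202) = -13189 - 1*(-18988) = -13189 + 18988 = 5799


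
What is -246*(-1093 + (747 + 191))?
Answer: 38130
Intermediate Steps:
-246*(-1093 + (747 + 191)) = -246*(-1093 + 938) = -246*(-155) = 38130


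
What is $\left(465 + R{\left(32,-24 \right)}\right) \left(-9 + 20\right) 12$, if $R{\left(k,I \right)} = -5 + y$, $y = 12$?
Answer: $62304$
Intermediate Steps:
$R{\left(k,I \right)} = 7$ ($R{\left(k,I \right)} = -5 + 12 = 7$)
$\left(465 + R{\left(32,-24 \right)}\right) \left(-9 + 20\right) 12 = \left(465 + 7\right) \left(-9 + 20\right) 12 = 472 \cdot 11 \cdot 12 = 472 \cdot 132 = 62304$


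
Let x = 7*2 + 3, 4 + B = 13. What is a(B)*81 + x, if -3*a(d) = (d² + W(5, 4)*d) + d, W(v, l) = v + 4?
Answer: -4600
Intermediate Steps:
B = 9 (B = -4 + 13 = 9)
W(v, l) = 4 + v
a(d) = -10*d/3 - d²/3 (a(d) = -((d² + (4 + 5)*d) + d)/3 = -((d² + 9*d) + d)/3 = -(d² + 10*d)/3 = -10*d/3 - d²/3)
x = 17 (x = 14 + 3 = 17)
a(B)*81 + x = -⅓*9*(10 + 9)*81 + 17 = -⅓*9*19*81 + 17 = -57*81 + 17 = -4617 + 17 = -4600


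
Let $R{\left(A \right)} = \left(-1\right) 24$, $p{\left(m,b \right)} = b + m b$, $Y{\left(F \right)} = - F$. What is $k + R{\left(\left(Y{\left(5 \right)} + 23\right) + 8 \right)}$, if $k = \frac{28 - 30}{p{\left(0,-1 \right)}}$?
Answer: $-22$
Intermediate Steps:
$p{\left(m,b \right)} = b + b m$
$R{\left(A \right)} = -24$
$k = 2$ ($k = \frac{28 - 30}{\left(-1\right) \left(1 + 0\right)} = \frac{1}{\left(-1\right) 1} \left(-2\right) = \frac{1}{-1} \left(-2\right) = \left(-1\right) \left(-2\right) = 2$)
$k + R{\left(\left(Y{\left(5 \right)} + 23\right) + 8 \right)} = 2 - 24 = -22$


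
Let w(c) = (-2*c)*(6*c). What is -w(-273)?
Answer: 894348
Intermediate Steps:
w(c) = -12*c**2
-w(-273) = -(-12)*(-273)**2 = -(-12)*74529 = -1*(-894348) = 894348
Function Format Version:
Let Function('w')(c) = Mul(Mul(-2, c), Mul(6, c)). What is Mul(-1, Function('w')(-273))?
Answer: 894348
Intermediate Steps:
Function('w')(c) = Mul(-12, Pow(c, 2))
Mul(-1, Function('w')(-273)) = Mul(-1, Mul(-12, Pow(-273, 2))) = Mul(-1, Mul(-12, 74529)) = Mul(-1, -894348) = 894348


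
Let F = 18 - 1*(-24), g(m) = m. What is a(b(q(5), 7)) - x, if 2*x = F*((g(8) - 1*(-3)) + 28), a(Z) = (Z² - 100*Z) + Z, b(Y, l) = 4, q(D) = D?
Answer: -1199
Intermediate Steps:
F = 42 (F = 18 + 24 = 42)
a(Z) = Z² - 99*Z
x = 819 (x = (42*((8 - 1*(-3)) + 28))/2 = (42*((8 + 3) + 28))/2 = (42*(11 + 28))/2 = (42*39)/2 = (½)*1638 = 819)
a(b(q(5), 7)) - x = 4*(-99 + 4) - 1*819 = 4*(-95) - 819 = -380 - 819 = -1199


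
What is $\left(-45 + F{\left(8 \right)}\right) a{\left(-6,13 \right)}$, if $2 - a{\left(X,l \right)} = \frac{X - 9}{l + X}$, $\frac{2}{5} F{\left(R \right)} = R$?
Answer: $- \frac{725}{7} \approx -103.57$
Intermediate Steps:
$F{\left(R \right)} = \frac{5 R}{2}$
$a{\left(X,l \right)} = 2 - \frac{-9 + X}{X + l}$ ($a{\left(X,l \right)} = 2 - \frac{X - 9}{l + X} = 2 - \frac{-9 + X}{X + l}$)
$\left(-45 + F{\left(8 \right)}\right) a{\left(-6,13 \right)} = \left(-45 + \frac{5}{2} \cdot 8\right) \frac{9 - 6 + 2 \cdot 13}{-6 + 13} = \left(-45 + 20\right) \frac{9 - 6 + 26}{7} = - 25 \cdot \frac{1}{7} \cdot 29 = \left(-25\right) \frac{29}{7} = - \frac{725}{7}$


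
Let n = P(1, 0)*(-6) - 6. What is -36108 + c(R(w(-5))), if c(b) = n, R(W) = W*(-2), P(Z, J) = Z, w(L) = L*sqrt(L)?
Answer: -36120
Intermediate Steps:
w(L) = L**(3/2)
R(W) = -2*W
n = -12 (n = 1*(-6) - 6 = -6 - 6 = -12)
c(b) = -12
-36108 + c(R(w(-5))) = -36108 - 12 = -36120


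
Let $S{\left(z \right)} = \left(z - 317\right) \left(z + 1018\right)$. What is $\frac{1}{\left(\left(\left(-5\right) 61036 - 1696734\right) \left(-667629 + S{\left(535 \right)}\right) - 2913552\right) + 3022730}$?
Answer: $\frac{1}{658779958728} \approx 1.518 \cdot 10^{-12}$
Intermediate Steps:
$S{\left(z \right)} = \left(-317 + z\right) \left(1018 + z\right)$
$\frac{1}{\left(\left(\left(-5\right) 61036 - 1696734\right) \left(-667629 + S{\left(535 \right)}\right) - 2913552\right) + 3022730} = \frac{1}{\left(\left(\left(-5\right) 61036 - 1696734\right) \left(-667629 + \left(-322706 + 535^{2} + 701 \cdot 535\right)\right) - 2913552\right) + 3022730} = \frac{1}{\left(\left(-305180 - 1696734\right) \left(-667629 + \left(-322706 + 286225 + 375035\right)\right) - 2913552\right) + 3022730} = \frac{1}{\left(- 2001914 \left(-667629 + 338554\right) - 2913552\right) + 3022730} = \frac{1}{\left(\left(-2001914\right) \left(-329075\right) - 2913552\right) + 3022730} = \frac{1}{\left(658779849550 - 2913552\right) + 3022730} = \frac{1}{658776935998 + 3022730} = \frac{1}{658779958728}$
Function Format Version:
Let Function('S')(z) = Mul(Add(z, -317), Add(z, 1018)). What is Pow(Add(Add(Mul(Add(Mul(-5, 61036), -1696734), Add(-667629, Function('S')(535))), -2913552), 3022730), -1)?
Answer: Rational(1, 658779958728) ≈ 1.5180e-12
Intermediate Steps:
Function('S')(z) = Mul(Add(-317, z), Add(1018, z))
Pow(Add(Add(Mul(Add(Mul(-5, 61036), -1696734), Add(-667629, Function('S')(535))), -2913552), 3022730), -1) = Pow(Add(Add(Mul(Add(Mul(-5, 61036), -1696734), Add(-667629, Add(-322706, Pow(535, 2), Mul(701, 535)))), -2913552), 3022730), -1) = Pow(Add(Add(Mul(Add(-305180, -1696734), Add(-667629, Add(-322706, 286225, 375035))), -2913552), 3022730), -1) = Pow(Add(Add(Mul(-2001914, Add(-667629, 338554)), -2913552), 3022730), -1) = Pow(Add(Add(Mul(-2001914, -329075), -2913552), 3022730), -1) = Pow(Add(Add(658779849550, -2913552), 3022730), -1) = Pow(Add(658776935998, 3022730), -1) = Pow(658779958728, -1) = Rational(1, 658779958728)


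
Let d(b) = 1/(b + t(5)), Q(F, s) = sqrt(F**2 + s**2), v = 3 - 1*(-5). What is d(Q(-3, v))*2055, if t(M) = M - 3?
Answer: -1370/23 + 685*sqrt(73)/23 ≈ 194.90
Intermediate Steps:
t(M) = -3 + M
v = 8 (v = 3 + 5 = 8)
d(b) = 1/(2 + b) (d(b) = 1/(b + (-3 + 5)) = 1/(b + 2) = 1/(2 + b))
d(Q(-3, v))*2055 = 2055/(2 + sqrt((-3)**2 + 8**2)) = 2055/(2 + sqrt(9 + 64)) = 2055/(2 + sqrt(73))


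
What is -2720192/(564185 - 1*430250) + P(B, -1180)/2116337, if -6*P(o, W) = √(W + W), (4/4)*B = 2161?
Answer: -2720192/133935 - I*√590/6349011 ≈ -20.31 - 3.8258e-6*I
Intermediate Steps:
B = 2161
P(o, W) = -√2*√W/6 (P(o, W) = -√(W + W)/6 = -√2*√W/6)
-2720192/(564185 - 1*430250) + P(B, -1180)/2116337 = -2720192/(564185 - 1*430250) - √2*√(-1180)/6/2116337 = -2720192/(564185 - 430250) - √2*2*I*√295/6*(1/2116337) = -2720192/133935 - I*√590/3*(1/2116337) = -2720192*1/133935 - I*√590/6349011 = -2720192/133935 - I*√590/6349011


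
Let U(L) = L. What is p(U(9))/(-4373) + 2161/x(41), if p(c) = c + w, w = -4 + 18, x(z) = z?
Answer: 9449110/179293 ≈ 52.702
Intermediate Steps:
w = 14
p(c) = 14 + c (p(c) = c + 14 = 14 + c)
p(U(9))/(-4373) + 2161/x(41) = (14 + 9)/(-4373) + 2161/41 = 23*(-1/4373) + 2161*(1/41) = -23/4373 + 2161/41 = 9449110/179293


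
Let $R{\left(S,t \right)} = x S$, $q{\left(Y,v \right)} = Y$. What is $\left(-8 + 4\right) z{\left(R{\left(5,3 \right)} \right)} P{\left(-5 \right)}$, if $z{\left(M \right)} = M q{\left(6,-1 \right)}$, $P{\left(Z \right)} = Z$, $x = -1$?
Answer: $-600$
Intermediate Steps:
$R{\left(S,t \right)} = - S$
$z{\left(M \right)} = 6 M$ ($z{\left(M \right)} = M 6 = 6 M$)
$\left(-8 + 4\right) z{\left(R{\left(5,3 \right)} \right)} P{\left(-5 \right)} = \left(-8 + 4\right) 6 \left(\left(-1\right) 5\right) \left(-5\right) = - 4 \cdot 6 \left(-5\right) \left(-5\right) = \left(-4\right) \left(-30\right) \left(-5\right) = 120 \left(-5\right) = -600$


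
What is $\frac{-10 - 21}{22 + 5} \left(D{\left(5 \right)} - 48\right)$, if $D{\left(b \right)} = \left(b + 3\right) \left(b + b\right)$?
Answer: $- \frac{992}{27} \approx -36.741$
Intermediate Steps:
$D{\left(b \right)} = 2 b \left(3 + b\right)$ ($D{\left(b \right)} = \left(3 + b\right) 2 b = 2 b \left(3 + b\right)$)
$\frac{-10 - 21}{22 + 5} \left(D{\left(5 \right)} - 48\right) = \frac{-10 - 21}{22 + 5} \left(2 \cdot 5 \left(3 + 5\right) - 48\right) = - \frac{31}{27} \left(2 \cdot 5 \cdot 8 - 48\right) = \left(-31\right) \frac{1}{27} \left(80 - 48\right) = \left(- \frac{31}{27}\right) 32 = - \frac{992}{27}$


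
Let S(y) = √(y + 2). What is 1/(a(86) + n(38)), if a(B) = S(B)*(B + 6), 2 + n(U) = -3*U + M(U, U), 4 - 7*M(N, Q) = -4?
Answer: 1407/8962588 + 1127*√22/4481294 ≈ 0.0013366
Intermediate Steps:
M(N, Q) = 8/7 (M(N, Q) = 4/7 - ⅐*(-4) = 4/7 + 4/7 = 8/7)
n(U) = -6/7 - 3*U (n(U) = -2 + (-3*U + 8/7) = -2 + (8/7 - 3*U) = -6/7 - 3*U)
S(y) = √(2 + y)
a(B) = √(2 + B)*(6 + B) (a(B) = √(2 + B)*(B + 6) = √(2 + B)*(6 + B))
1/(a(86) + n(38)) = 1/(√(2 + 86)*(6 + 86) + (-6/7 - 3*38)) = 1/(√88*92 + (-6/7 - 114)) = 1/((2*√22)*92 - 804/7) = 1/(184*√22 - 804/7) = 1/(-804/7 + 184*√22)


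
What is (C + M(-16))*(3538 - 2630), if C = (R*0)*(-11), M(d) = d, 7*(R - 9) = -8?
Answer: -14528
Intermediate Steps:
R = 55/7 (R = 9 + (⅐)*(-8) = 9 - 8/7 = 55/7 ≈ 7.8571)
C = 0 (C = ((55/7)*0)*(-11) = 0*(-11) = 0)
(C + M(-16))*(3538 - 2630) = (0 - 16)*(3538 - 2630) = -16*908 = -14528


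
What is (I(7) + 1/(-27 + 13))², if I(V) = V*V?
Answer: 469225/196 ≈ 2394.0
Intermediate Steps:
I(V) = V²
(I(7) + 1/(-27 + 13))² = (7² + 1/(-27 + 13))² = (49 + 1/(-14))² = (49 - 1/14)² = (685/14)² = 469225/196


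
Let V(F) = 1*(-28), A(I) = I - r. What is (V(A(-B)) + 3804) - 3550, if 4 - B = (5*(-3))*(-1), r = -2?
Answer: 226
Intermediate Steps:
B = -11 (B = 4 - 5*(-3)*(-1) = 4 - (-15)*(-1) = 4 - 1*15 = 4 - 15 = -11)
A(I) = 2 + I (A(I) = I - 1*(-2) = I + 2 = 2 + I)
V(F) = -28
(V(A(-B)) + 3804) - 3550 = (-28 + 3804) - 3550 = 3776 - 3550 = 226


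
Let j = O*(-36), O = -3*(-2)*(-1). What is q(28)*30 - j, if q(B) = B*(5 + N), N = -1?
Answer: 3144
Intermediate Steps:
q(B) = 4*B (q(B) = B*(5 - 1) = B*4 = 4*B)
O = -6 (O = 6*(-1) = -6)
j = 216 (j = -6*(-36) = 216)
q(28)*30 - j = (4*28)*30 - 1*216 = 112*30 - 216 = 3360 - 216 = 3144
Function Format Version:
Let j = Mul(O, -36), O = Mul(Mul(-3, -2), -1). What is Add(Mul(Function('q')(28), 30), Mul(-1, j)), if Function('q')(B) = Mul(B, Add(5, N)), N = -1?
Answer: 3144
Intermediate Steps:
Function('q')(B) = Mul(4, B) (Function('q')(B) = Mul(B, Add(5, -1)) = Mul(B, 4) = Mul(4, B))
O = -6 (O = Mul(6, -1) = -6)
j = 216 (j = Mul(-6, -36) = 216)
Add(Mul(Function('q')(28), 30), Mul(-1, j)) = Add(Mul(Mul(4, 28), 30), Mul(-1, 216)) = Add(Mul(112, 30), -216) = Add(3360, -216) = 3144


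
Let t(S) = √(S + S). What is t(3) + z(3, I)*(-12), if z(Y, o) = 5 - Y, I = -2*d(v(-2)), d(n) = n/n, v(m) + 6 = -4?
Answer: -24 + √6 ≈ -21.551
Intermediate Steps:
v(m) = -10 (v(m) = -6 - 4 = -10)
d(n) = 1
I = -2 (I = -2*1 = -2)
t(S) = √2*√S (t(S) = √(2*S) = √2*√S)
t(3) + z(3, I)*(-12) = √2*√3 + (5 - 1*3)*(-12) = √6 + (5 - 3)*(-12) = √6 + 2*(-12) = √6 - 24 = -24 + √6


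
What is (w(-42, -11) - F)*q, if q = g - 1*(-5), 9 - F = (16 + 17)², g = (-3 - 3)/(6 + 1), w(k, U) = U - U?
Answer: 31320/7 ≈ 4474.3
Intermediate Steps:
w(k, U) = 0
g = -6/7 ≈ -0.85714
F = -1080 (F = 9 - (16 + 17)² = 9 - 1*33² = 9 - 1*1089 = 9 - 1089 = -1080)
q = 29/7 (q = -6/7 - 1*(-5) = -6/7 + 5 = 29/7 ≈ 4.1429)
(w(-42, -11) - F)*q = (0 - 1*(-1080))*(29/7) = (0 + 1080)*(29/7) = 1080*(29/7) = 31320/7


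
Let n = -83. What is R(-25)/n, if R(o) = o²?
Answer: -625/83 ≈ -7.5301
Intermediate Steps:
R(-25)/n = (-25)²/(-83) = 625*(-1/83) = -625/83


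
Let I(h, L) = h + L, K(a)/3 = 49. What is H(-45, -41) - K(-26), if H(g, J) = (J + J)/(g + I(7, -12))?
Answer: -3634/25 ≈ -145.36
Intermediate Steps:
K(a) = 147 (K(a) = 3*49 = 147)
I(h, L) = L + h
H(g, J) = 2*J/(-5 + g) (H(g, J) = (J + J)/(g + (-12 + 7)) = (2*J)/(g - 5) = (2*J)/(-5 + g) = 2*J/(-5 + g))
H(-45, -41) - K(-26) = 2*(-41)/(-5 - 45) - 1*147 = 2*(-41)/(-50) - 147 = 2*(-41)*(-1/50) - 147 = 41/25 - 147 = -3634/25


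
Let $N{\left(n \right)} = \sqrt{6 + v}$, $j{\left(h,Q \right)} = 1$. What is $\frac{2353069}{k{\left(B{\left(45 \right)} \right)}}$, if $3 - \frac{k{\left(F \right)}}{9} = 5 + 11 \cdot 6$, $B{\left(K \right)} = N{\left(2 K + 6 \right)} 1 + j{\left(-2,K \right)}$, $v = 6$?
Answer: $- \frac{2353069}{612} \approx -3844.9$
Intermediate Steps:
$N{\left(n \right)} = 2 \sqrt{3}$ ($N{\left(n \right)} = \sqrt{6 + 6} = \sqrt{12} = 2 \sqrt{3}$)
$B{\left(K \right)} = 1 + 2 \sqrt{3}$ ($B{\left(K \right)} = 2 \sqrt{3} \cdot 1 + 1 = 2 \sqrt{3} + 1 = 1 + 2 \sqrt{3}$)
$k{\left(F \right)} = -612$ ($k{\left(F \right)} = 27 - 9 \left(5 + 11 \cdot 6\right) = 27 - 9 \left(5 + 66\right) = 27 - 639 = -612$)
$\frac{2353069}{k{\left(B{\left(45 \right)} \right)}} = \frac{2353069}{-612} = 2353069 \left(- \frac{1}{612}\right) = - \frac{2353069}{612}$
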